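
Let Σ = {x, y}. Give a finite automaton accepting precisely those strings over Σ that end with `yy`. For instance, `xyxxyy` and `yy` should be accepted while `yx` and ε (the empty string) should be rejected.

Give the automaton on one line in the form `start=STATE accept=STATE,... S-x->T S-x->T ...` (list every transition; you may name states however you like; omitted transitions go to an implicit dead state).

Let each state record the length of the longest suffix of the input read so far that is also a prefix of `yy`. S1 means the last symbol is `y`; S2 means the last 2 symbols are `yy`. Accept only at S2, where the string currently ends in `yy`.
A 3-state machine:
        x   y  
>  S0   S0  S1 
   S1   S0  S2 
 * S2   S0  S2 
(> = start, * = accepting)

start=S0 accept=S2 S0-x->S0 S0-y->S1 S1-x->S0 S1-y->S2 S2-x->S0 S2-y->S2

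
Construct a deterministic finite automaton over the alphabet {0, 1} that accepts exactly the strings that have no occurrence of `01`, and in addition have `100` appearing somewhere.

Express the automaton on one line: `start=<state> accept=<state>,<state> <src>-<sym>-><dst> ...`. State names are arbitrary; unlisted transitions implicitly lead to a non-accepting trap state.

start=S0 accept=S4 S0-0->S1 S0-1->S2 S1-0->S1 S1-1->S1 S2-0->S3 S2-1->S2 S3-0->S4 S3-1->S1 S4-0->S4 S4-1->S1

Handle the two conditions separately and then intersect. The first has 3 states tracking partial matches of the forbidden pattern `01`; the second has 4 states tracking whether and how much of `100` has been seen. A product state is a pair (one from each), accepting exactly when both do. Minimizing collapses redundant product states.
        0   1  
>  S0   S1  S2 
   S1   S1  S1 
   S2   S3  S2 
   S3   S4  S1 
 * S4   S4  S1 
(> = start, * = accepting)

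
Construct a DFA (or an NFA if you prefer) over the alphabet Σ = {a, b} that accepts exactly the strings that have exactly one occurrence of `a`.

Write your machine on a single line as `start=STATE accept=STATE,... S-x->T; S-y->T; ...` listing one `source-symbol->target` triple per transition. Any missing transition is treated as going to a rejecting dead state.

start=S0; accept=S1; S0-a->S1; S0-b->S0; S1-a->S2; S1-b->S1; S2-a->S2; S2-b->S2

Count `a`s, saturating at 2: state S0 means no `a` yet, S1 means one `a` seen, S2 means more than one. Each `a` increments (capped at S2); other symbols loop. Accept from {S1}.
        a   b  
>  S0   S1  S0 
 * S1   S2  S1 
   S2   S2  S2 
(> = start, * = accepting)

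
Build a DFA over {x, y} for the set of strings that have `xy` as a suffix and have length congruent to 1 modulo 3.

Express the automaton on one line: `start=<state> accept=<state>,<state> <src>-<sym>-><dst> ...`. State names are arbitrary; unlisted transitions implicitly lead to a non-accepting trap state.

start=s0 accept=s4 s0-x->s1 s0-y->s1 s1-x->s2 s1-y->s2 s2-x->s3 s2-y->s0 s3-x->s1 s3-y->s4 s4-x->s2 s4-y->s2

Run two small machines in parallel and take their product. The first has 3 states tracking how much of the suffix `xy` has currently been matched; the second has 3 states tracking the input length modulo 3. A product state is a pair (one from each), accepting exactly when both do. After merging equivalent states the machine shrinks.
A 5-state machine:
        x   y  
>  s0   s1  s1 
   s1   s2  s2 
   s2   s3  s0 
   s3   s1  s4 
 * s4   s2  s2 
(> = start, * = accepting)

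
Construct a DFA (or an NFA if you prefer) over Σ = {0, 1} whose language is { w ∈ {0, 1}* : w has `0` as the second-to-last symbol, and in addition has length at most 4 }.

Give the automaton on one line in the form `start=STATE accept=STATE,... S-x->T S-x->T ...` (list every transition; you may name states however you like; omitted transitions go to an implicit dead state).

Handle the two conditions separately and then intersect. One (7 states) tracks the last 2 symbols read; the other (6 states) tracks the input length, saturating at 5. Each combined state is a pair, one component from each; accept when both components accept. Equivalent product states are then merged.
With 11 states:
          0    1  
>  q0     q1   q2 
   q1     q3   q4 
   q2     q5   q6 
 * q3     q7   q8 
 * q4     q9  q10 
   q5     q7   q8 
   q6     q9  q10 
 * q7     q8   q8 
 * q8    q10  q10 
   q9     q8   q8 
   q10   q10  q10 
(> = start, * = accepting)

start=q0 accept=q3,q4,q7,q8 q0-0->q1 q0-1->q2 q1-0->q3 q1-1->q4 q2-0->q5 q2-1->q6 q3-0->q7 q3-1->q8 q4-0->q9 q4-1->q10 q5-0->q7 q5-1->q8 q6-0->q9 q6-1->q10 q7-0->q8 q7-1->q8 q8-0->q10 q8-1->q10 q9-0->q8 q9-1->q8 q10-0->q10 q10-1->q10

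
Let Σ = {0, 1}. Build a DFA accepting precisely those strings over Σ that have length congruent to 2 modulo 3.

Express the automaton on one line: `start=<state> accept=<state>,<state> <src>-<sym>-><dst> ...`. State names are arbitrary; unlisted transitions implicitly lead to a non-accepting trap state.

Count input length modulo 3: every symbol advances one step around the cycle A → B → C → A. Accept at C.
With 3 states:
       0  1 
>  A   B  B 
   B   C  C 
 * C   A  A 
(> = start, * = accepting)

start=A accept=C A-0->B A-1->B B-0->C B-1->C C-0->A C-1->A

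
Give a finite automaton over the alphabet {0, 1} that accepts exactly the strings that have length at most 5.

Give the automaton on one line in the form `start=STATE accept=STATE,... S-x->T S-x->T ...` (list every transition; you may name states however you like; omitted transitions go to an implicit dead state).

start=s0 accept=s0,s1,s2,s3,s4,s5 s0-0->s1 s0-1->s1 s1-0->s2 s1-1->s2 s2-0->s3 s2-1->s3 s3-0->s4 s3-1->s4 s4-0->s5 s4-1->s5 s5-0->s6 s5-1->s6 s6-0->s6 s6-1->s6

Count input length up to 6: every symbol moves from s0 toward s6, which means 'more than 5' and absorbs. Accept from {s0, s1, s2, s3, s4, s5}.
        0   1  
>* s0   s1  s1 
 * s1   s2  s2 
 * s2   s3  s3 
 * s3   s4  s4 
 * s4   s5  s5 
 * s5   s6  s6 
   s6   s6  s6 
(> = start, * = accepting)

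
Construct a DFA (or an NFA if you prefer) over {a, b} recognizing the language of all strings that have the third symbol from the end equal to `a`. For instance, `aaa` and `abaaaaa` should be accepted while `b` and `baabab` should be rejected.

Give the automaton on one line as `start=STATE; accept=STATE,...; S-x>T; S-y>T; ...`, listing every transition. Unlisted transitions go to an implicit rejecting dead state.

Because acceptance depends on a position counted from the end, the machine has to buffer the most recent 3 symbols. Make each state the string of the last up-to-3 symbols read; on input `x` shift the window left and append `x`. Accept when the buffered window has length 3 and begins with `a`.
A 15-state machine:
          a    b  
>  q0     q1   q2 
   q1     q3   q4 
   q2     q5   q6 
   q3     q7   q8 
   q4     q9  q10 
   q5    q11  q12 
   q6    q13  q14 
 * q7     q7   q8 
 * q8     q9  q10 
 * q9    q11  q12 
 * q10   q13  q14 
   q11    q7   q8 
   q12    q9  q10 
   q13   q11  q12 
   q14   q13  q14 
(> = start, * = accepting)

start=q0; accept=q7,q8,q9,q10; q0-a>q1; q0-b>q2; q1-a>q3; q1-b>q4; q2-a>q5; q2-b>q6; q3-a>q7; q3-b>q8; q4-a>q9; q4-b>q10; q5-a>q11; q5-b>q12; q6-a>q13; q6-b>q14; q7-a>q7; q7-b>q8; q8-a>q9; q8-b>q10; q9-a>q11; q9-b>q12; q10-a>q13; q10-b>q14; q11-a>q7; q11-b>q8; q12-a>q9; q12-b>q10; q13-a>q11; q13-b>q12; q14-a>q13; q14-b>q14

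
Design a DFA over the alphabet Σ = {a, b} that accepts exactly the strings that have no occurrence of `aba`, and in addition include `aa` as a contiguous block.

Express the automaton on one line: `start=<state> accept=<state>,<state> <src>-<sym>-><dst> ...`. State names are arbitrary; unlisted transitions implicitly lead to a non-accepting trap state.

Run two small machines in parallel and take their product. The first has 4 states tracking partial matches of the forbidden pattern `aba`; the second has 3 states tracking whether and how much of `aa` has been seen. A product state is a pair (one from each), accepting exactly when both do.
9 states suffice.
        a   b  
>  q0   q1  q0 
   q1   q2  q3 
 * q2   q2  q4 
   q3   q5  q0 
 * q4   q6  q7 
   q5   q6  q8 
   q6   q6  q6 
 * q7   q2  q7 
   q8   q5  q8 
(> = start, * = accepting)

start=q0 accept=q2,q4,q7 q0-a->q1 q0-b->q0 q1-a->q2 q1-b->q3 q2-a->q2 q2-b->q4 q3-a->q5 q3-b->q0 q4-a->q6 q4-b->q7 q5-a->q6 q5-b->q8 q6-a->q6 q6-b->q6 q7-a->q2 q7-b->q7 q8-a->q5 q8-b->q8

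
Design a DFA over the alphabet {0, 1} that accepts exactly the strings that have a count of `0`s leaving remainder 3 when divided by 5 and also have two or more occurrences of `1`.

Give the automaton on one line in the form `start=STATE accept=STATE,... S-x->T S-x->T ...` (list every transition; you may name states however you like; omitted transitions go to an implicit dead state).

Handle the two conditions separately and then intersect. One (5 states) tracks the count of `0`s modulo 5; the other (4 states) tracks the count of `1`s, saturating at 3. Each combined state is a pair, one component from each; accept when both components accept.
A 20-state machine:
          0    1  
>  s0     s1   s2 
   s1     s3   s4 
   s2     s4   s5 
   s3     s6   s7 
   s4     s7   s8 
   s5     s8   s9 
   s6    s10  s11 
   s7    s11  s12 
   s8    s12  s13 
   s9    s13   s9 
   s10    s0  s14 
   s11   s14  s15 
   s12   s15  s16 
   s13   s16  s13 
   s14    s2  s17 
 * s15   s17  s18 
   s16   s18  s16 
   s17    s5  s19 
 * s18   s19  s18 
   s19    s9  s19 
(> = start, * = accepting)

start=s0 accept=s15,s18 s0-0->s1 s0-1->s2 s1-0->s3 s1-1->s4 s2-0->s4 s2-1->s5 s3-0->s6 s3-1->s7 s4-0->s7 s4-1->s8 s5-0->s8 s5-1->s9 s6-0->s10 s6-1->s11 s7-0->s11 s7-1->s12 s8-0->s12 s8-1->s13 s9-0->s13 s9-1->s9 s10-0->s0 s10-1->s14 s11-0->s14 s11-1->s15 s12-0->s15 s12-1->s16 s13-0->s16 s13-1->s13 s14-0->s2 s14-1->s17 s15-0->s17 s15-1->s18 s16-0->s18 s16-1->s16 s17-0->s5 s17-1->s19 s18-0->s19 s18-1->s18 s19-0->s9 s19-1->s19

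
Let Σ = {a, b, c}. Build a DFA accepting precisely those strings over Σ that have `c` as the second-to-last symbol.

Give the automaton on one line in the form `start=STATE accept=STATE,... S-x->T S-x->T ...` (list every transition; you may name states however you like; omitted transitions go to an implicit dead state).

start=s0 accept=s10,s11,s12 s0-a->s1 s0-b->s2 s0-c->s3 s1-a->s4 s1-b->s5 s1-c->s6 s2-a->s7 s2-b->s8 s2-c->s9 s3-a->s10 s3-b->s11 s3-c->s12 s4-a->s4 s4-b->s5 s4-c->s6 s5-a->s7 s5-b->s8 s5-c->s9 s6-a->s10 s6-b->s11 s6-c->s12 s7-a->s4 s7-b->s5 s7-c->s6 s8-a->s7 s8-b->s8 s8-c->s9 s9-a->s10 s9-b->s11 s9-c->s12 s10-a->s4 s10-b->s5 s10-c->s6 s11-a->s7 s11-b->s8 s11-c->s9 s12-a->s10 s12-b->s11 s12-c->s12

A DFA must remember the last 2 symbols (since which symbol is second-to-last isn't known until the input ends). Use one state per possible window of the last ≤2 symbols; accept from those whose window starts with `c`.
A 13-state machine:
          a    b    c  
>  s0     s1   s2   s3 
   s1     s4   s5   s6 
   s2     s7   s8   s9 
   s3    s10  s11  s12 
   s4     s4   s5   s6 
   s5     s7   s8   s9 
   s6    s10  s11  s12 
   s7     s4   s5   s6 
   s8     s7   s8   s9 
   s9    s10  s11  s12 
 * s10    s4   s5   s6 
 * s11    s7   s8   s9 
 * s12   s10  s11  s12 
(> = start, * = accepting)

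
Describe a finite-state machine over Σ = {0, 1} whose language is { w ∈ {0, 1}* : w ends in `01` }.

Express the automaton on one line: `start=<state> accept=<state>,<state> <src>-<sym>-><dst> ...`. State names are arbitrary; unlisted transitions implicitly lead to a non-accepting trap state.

start=S0 accept=S2 S0-0->S1 S0-1->S0 S1-0->S1 S1-1->S2 S2-0->S1 S2-1->S0

Let each state record the length of the longest suffix of the input read so far that is also a prefix of `01`. S1 means the last symbol is `0`; S2 means the last 2 symbols are `01`. Accept only at S2, where the string currently ends in `01`.
3 states suffice.
        0   1  
>  S0   S1  S0 
   S1   S1  S2 
 * S2   S1  S0 
(> = start, * = accepting)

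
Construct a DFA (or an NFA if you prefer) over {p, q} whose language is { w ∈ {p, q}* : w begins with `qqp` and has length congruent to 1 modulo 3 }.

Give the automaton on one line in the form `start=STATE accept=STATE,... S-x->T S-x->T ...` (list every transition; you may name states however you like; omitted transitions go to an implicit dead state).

Build one automaton per condition and run them in lockstep. The first has 5 states tracking whether the input so far still matches the prefix `qqp`; the second has 3 states tracking the input length modulo 3. A product state is a pair (one from each), accepting exactly when both do.
        p   q  
>  S0   S1  S2 
   S1   S3  S3 
   S2   S3  S4 
   S3   S5  S5 
   S4   S6  S5 
   S5   S1  S1 
   S6   S7  S7 
 * S7   S8  S8 
   S8   S6  S6 
(> = start, * = accepting)

start=S0 accept=S7 S0-p->S1 S0-q->S2 S1-p->S3 S1-q->S3 S2-p->S3 S2-q->S4 S3-p->S5 S3-q->S5 S4-p->S6 S4-q->S5 S5-p->S1 S5-q->S1 S6-p->S7 S6-q->S7 S7-p->S8 S7-q->S8 S8-p->S6 S8-q->S6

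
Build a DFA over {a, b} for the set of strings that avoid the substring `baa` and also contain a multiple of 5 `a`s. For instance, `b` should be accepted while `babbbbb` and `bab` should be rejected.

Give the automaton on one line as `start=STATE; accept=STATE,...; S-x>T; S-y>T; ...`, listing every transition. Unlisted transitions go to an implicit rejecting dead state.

start=S0; accept=S0,S2,S15; S0-a>S1; S0-b>S2; S1-a>S3; S1-b>S4; S2-a>S5; S2-b>S2; S3-a>S6; S3-b>S7; S4-a>S8; S4-b>S4; S5-a>S9; S5-b>S4; S6-a>S10; S6-b>S11; S7-a>S12; S7-b>S7; S8-a>S9; S8-b>S7; S9-a>S9; S9-b>S9; S10-a>S0; S10-b>S13; S11-a>S14; S11-b>S11; S12-a>S9; S12-b>S11; S13-a>S15; S13-b>S13; S14-a>S9; S14-b>S13; S15-a>S9; S15-b>S2

Handle the two conditions separately and then intersect. The first has 4 states tracking partial matches of the forbidden pattern `baa`; the second has 5 states tracking the count of `a`s modulo 5. A product state is a pair (one from each), accepting exactly when both do. Minimizing collapses redundant product states.
With 16 states:
          a    b  
>* S0     S1   S2 
   S1     S3   S4 
 * S2     S5   S2 
   S3     S6   S7 
   S4     S8   S4 
   S5     S9   S4 
   S6    S10  S11 
   S7    S12   S7 
   S8     S9   S7 
   S9     S9   S9 
   S10    S0  S13 
   S11   S14  S11 
   S12    S9  S11 
   S13   S15  S13 
   S14    S9  S13 
 * S15    S9   S2 
(> = start, * = accepting)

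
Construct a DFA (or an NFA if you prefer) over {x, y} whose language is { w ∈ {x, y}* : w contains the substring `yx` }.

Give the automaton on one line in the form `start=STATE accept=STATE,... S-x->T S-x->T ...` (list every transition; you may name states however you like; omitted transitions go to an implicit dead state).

start=s0 accept=s2 s0-x->s0 s0-y->s1 s1-x->s2 s1-y->s1 s2-x->s2 s2-y->s2

Track how much of `yx` has been matched so far: state s0 is no progress, s2 is the absorbing accept state reached once `yx` has occurred. Intermediate states record partial matches; on a mismatch, fall back to the longest reusable overlap.
With 3 states:
        x   y  
>  s0   s0  s1 
   s1   s2  s1 
 * s2   s2  s2 
(> = start, * = accepting)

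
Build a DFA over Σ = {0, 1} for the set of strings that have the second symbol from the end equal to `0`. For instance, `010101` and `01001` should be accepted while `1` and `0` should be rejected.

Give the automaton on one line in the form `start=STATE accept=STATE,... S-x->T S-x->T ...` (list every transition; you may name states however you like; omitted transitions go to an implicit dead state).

start=S0 accept=S3,S4 S0-0->S1 S0-1->S2 S1-0->S3 S1-1->S4 S2-0->S5 S2-1->S6 S3-0->S3 S3-1->S4 S4-0->S5 S4-1->S6 S5-0->S3 S5-1->S4 S6-0->S5 S6-1->S6

Because acceptance depends on a position counted from the end, the machine has to buffer the most recent 2 symbols. Make each state the string of the last up-to-2 symbols read; on input `x` shift the window left and append `x`. Accept when the buffered window has length 2 and begins with `0`.
7 states suffice.
        0   1  
>  S0   S1  S2 
   S1   S3  S4 
   S2   S5  S6 
 * S3   S3  S4 
 * S4   S5  S6 
   S5   S3  S4 
   S6   S5  S6 
(> = start, * = accepting)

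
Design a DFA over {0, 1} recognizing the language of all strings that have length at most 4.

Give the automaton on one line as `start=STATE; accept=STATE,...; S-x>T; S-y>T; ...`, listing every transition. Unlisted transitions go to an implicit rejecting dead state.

start=q0; accept=q0,q1,q2,q3,q4; q0-0>q1; q0-1>q1; q1-0>q2; q1-1>q2; q2-0>q3; q2-1>q3; q3-0>q4; q3-1>q4; q4-0>q5; q4-1>q5; q5-0>q5; q5-1>q5

Count input length up to 5: every symbol moves from q0 toward q5, which means 'more than 4' and absorbs. Accept from {q0, q1, q2, q3, q4}.
A 6-state machine:
        0   1  
>* q0   q1  q1 
 * q1   q2  q2 
 * q2   q3  q3 
 * q3   q4  q4 
 * q4   q5  q5 
   q5   q5  q5 
(> = start, * = accepting)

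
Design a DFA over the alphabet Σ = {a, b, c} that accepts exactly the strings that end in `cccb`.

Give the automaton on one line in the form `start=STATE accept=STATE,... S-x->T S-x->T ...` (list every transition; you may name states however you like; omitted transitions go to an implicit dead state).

Let each state record the length of the longest suffix of the input read so far that is also a prefix of `cccb`. q1 means the last symbol is `c`; q2 means the last 2 symbols are `cc`; q3 means the last 3 symbols are `ccc`; q4 means the last 4 symbols are `cccb`. Accept only at q4, where the string currently ends in `cccb`.
With 5 states:
        a   b   c  
>  q0   q0  q0  q1 
   q1   q0  q0  q2 
   q2   q0  q0  q3 
   q3   q0  q4  q3 
 * q4   q0  q0  q1 
(> = start, * = accepting)

start=q0 accept=q4 q0-a->q0 q0-b->q0 q0-c->q1 q1-a->q0 q1-b->q0 q1-c->q2 q2-a->q0 q2-b->q0 q2-c->q3 q3-a->q0 q3-b->q4 q3-c->q3 q4-a->q0 q4-b->q0 q4-c->q1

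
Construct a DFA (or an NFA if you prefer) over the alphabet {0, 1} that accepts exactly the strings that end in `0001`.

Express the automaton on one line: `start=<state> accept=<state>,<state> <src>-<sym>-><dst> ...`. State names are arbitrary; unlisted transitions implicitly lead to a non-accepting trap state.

Let each state record the length of the longest suffix of the input read so far that is also a prefix of `0001`. q1 means the last symbol is `0`; q2 means the last 2 symbols are `00`; q3 means the last 3 symbols are `000`; q4 means the last 4 symbols are `0001`. Accept only at q4, where the string currently ends in `0001`.
5 states suffice.
        0   1  
>  q0   q1  q0 
   q1   q2  q0 
   q2   q3  q0 
   q3   q3  q4 
 * q4   q1  q0 
(> = start, * = accepting)

start=q0 accept=q4 q0-0->q1 q0-1->q0 q1-0->q2 q1-1->q0 q2-0->q3 q2-1->q0 q3-0->q3 q3-1->q4 q4-0->q1 q4-1->q0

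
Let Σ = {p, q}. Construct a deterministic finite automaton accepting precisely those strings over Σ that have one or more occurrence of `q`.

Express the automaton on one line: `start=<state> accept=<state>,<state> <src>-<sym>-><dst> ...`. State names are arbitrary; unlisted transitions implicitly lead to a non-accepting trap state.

Count `q`s, saturating at 2: state s0 means no `q` yet, s1 means one `q` seen, s2 means more than one. Each `q` increments (capped at s2); other symbols loop. Accept from {s1, s2}.
A 3-state machine:
        p   q  
>  s0   s0  s1 
 * s1   s1  s2 
 * s2   s2  s2 
(> = start, * = accepting)

start=s0 accept=s1,s2 s0-p->s0 s0-q->s1 s1-p->s1 s1-q->s2 s2-p->s2 s2-q->s2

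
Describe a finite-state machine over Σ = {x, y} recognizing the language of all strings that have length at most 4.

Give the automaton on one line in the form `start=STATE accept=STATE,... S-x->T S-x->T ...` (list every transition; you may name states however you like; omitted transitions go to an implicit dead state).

Count input length up to 5: every symbol moves from s0 toward s5, which means 'more than 4' and absorbs. Accept from {s0, s1, s2, s3, s4}.
A 6-state machine:
        x   y  
>* s0   s1  s1 
 * s1   s2  s2 
 * s2   s3  s3 
 * s3   s4  s4 
 * s4   s5  s5 
   s5   s5  s5 
(> = start, * = accepting)

start=s0 accept=s0,s1,s2,s3,s4 s0-x->s1 s0-y->s1 s1-x->s2 s1-y->s2 s2-x->s3 s2-y->s3 s3-x->s4 s3-y->s4 s4-x->s5 s4-y->s5 s5-x->s5 s5-y->s5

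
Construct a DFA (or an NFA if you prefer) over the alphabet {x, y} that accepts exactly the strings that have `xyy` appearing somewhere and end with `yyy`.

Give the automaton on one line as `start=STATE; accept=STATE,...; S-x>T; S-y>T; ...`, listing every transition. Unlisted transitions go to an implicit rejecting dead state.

start=s0; accept=s8; s0-x>s1; s0-y>s2; s1-x>s1; s1-y>s3; s2-x>s1; s2-y>s4; s3-x>s1; s3-y>s5; s4-x>s1; s4-y>s6; s5-x>s7; s5-y>s8; s6-x>s1; s6-y>s6; s7-x>s7; s7-y>s9; s8-x>s7; s8-y>s8; s9-x>s7; s9-y>s5

Run two small machines in parallel and take their product. The first has 4 states tracking whether and how much of `xyy` has been seen; the second has 4 states tracking how much of the suffix `yyy` has currently been matched. A product state is a pair (one from each), accepting exactly when both do.
        x   y  
>  s0   s1  s2 
   s1   s1  s3 
   s2   s1  s4 
   s3   s1  s5 
   s4   s1  s6 
   s5   s7  s8 
   s6   s1  s6 
   s7   s7  s9 
 * s8   s7  s8 
   s9   s7  s5 
(> = start, * = accepting)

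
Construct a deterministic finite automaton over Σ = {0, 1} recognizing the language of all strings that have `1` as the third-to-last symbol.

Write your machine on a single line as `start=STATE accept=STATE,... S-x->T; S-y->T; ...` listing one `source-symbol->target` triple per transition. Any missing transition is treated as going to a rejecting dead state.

Because acceptance depends on a position counted from the end, the machine has to buffer the most recent 3 symbols. Make each state the string of the last up-to-3 symbols read; on input `x` shift the window left and append `x`. Accept when the buffered window has length 3 and begins with `1`.
A 15-state machine:
          0    1  
>  s0     s1   s2 
   s1     s3   s4 
   s2     s5   s6 
   s3     s7   s8 
   s4     s9  s10 
   s5    s11  s12 
   s6    s13  s14 
   s7     s7   s8 
   s8     s9  s10 
   s9    s11  s12 
   s10   s13  s14 
 * s11    s7   s8 
 * s12    s9  s10 
 * s13   s11  s12 
 * s14   s13  s14 
(> = start, * = accepting)

start=s0; accept=s11,s12,s13,s14; s0-0->s1; s0-1->s2; s1-0->s3; s1-1->s4; s2-0->s5; s2-1->s6; s3-0->s7; s3-1->s8; s4-0->s9; s4-1->s10; s5-0->s11; s5-1->s12; s6-0->s13; s6-1->s14; s7-0->s7; s7-1->s8; s8-0->s9; s8-1->s10; s9-0->s11; s9-1->s12; s10-0->s13; s10-1->s14; s11-0->s7; s11-1->s8; s12-0->s9; s12-1->s10; s13-0->s11; s13-1->s12; s14-0->s13; s14-1->s14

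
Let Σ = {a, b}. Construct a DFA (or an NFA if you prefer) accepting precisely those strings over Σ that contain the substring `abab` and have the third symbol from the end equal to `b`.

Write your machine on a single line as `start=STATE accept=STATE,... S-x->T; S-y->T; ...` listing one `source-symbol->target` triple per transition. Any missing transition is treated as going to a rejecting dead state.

start=q0; accept=q15,q18,q19,q20; q0-a->q1; q0-b->q2; q1-a->q3; q1-b->q4; q2-a->q5; q2-b->q6; q3-a->q7; q3-b->q8; q4-a->q9; q4-b->q10; q5-a->q11; q5-b->q12; q6-a->q13; q6-b->q14; q7-a->q7; q7-b->q8; q8-a->q9; q8-b->q10; q9-a->q11; q9-b->q15; q10-a->q13; q10-b->q14; q11-a->q7; q11-b->q8; q12-a->q9; q12-b->q10; q13-a->q11; q13-b->q12; q14-a->q13; q14-b->q14; q15-a->q16; q15-b->q17; q16-a->q18; q16-b->q15; q17-a->q19; q17-b->q20; q18-a->q21; q18-b->q22; q19-a->q18; q19-b->q15; q20-a->q19; q20-b->q20; q21-a->q21; q21-b->q22; q22-a->q16; q22-b->q17

Run two small machines in parallel and take their product. The first has 5 states tracking whether and how much of `abab` has been seen; the second has 15 states tracking the last 3 symbols read. A product state is a pair (one from each), accepting exactly when both do.
With 23 states:
          a    b  
>  q0     q1   q2 
   q1     q3   q4 
   q2     q5   q6 
   q3     q7   q8 
   q4     q9  q10 
   q5    q11  q12 
   q6    q13  q14 
   q7     q7   q8 
   q8     q9  q10 
   q9    q11  q15 
   q10   q13  q14 
   q11    q7   q8 
   q12    q9  q10 
   q13   q11  q12 
   q14   q13  q14 
 * q15   q16  q17 
   q16   q18  q15 
   q17   q19  q20 
 * q18   q21  q22 
 * q19   q18  q15 
 * q20   q19  q20 
   q21   q21  q22 
   q22   q16  q17 
(> = start, * = accepting)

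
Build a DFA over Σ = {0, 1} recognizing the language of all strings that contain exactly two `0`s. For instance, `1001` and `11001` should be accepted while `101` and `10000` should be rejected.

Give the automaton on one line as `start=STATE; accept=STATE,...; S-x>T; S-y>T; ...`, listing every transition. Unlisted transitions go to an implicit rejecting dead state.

start=A; accept=C; A-0>B; A-1>A; B-0>C; B-1>B; C-0>D; C-1>C; D-0>D; D-1>D

Count `0`s, saturating at 3: states A through C mean 0 through 2 `0`s seen; D means more than 2. Each `0` increments (capped at D); other symbols loop. Accept from {C}.
       0  1 
>  A   B  A 
   B   C  B 
 * C   D  C 
   D   D  D 
(> = start, * = accepting)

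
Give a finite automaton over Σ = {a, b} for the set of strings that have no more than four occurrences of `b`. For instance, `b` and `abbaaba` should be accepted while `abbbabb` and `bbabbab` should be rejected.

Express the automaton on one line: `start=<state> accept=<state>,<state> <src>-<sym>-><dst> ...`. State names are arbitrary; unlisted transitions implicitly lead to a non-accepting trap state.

start=q0 accept=q0,q1,q2,q3,q4 q0-a->q0 q0-b->q1 q1-a->q1 q1-b->q2 q2-a->q2 q2-b->q3 q3-a->q3 q3-b->q4 q4-a->q4 q4-b->q5 q5-a->q5 q5-b->q5

Count `b`s, saturating at 5: states q0 through q4 mean 0 through 4 `b`s seen; q5 means more than 4. Each `b` increments (capped at q5); other symbols loop. Accept from {q0, q1, q2, q3, q4}.
        a   b  
>* q0   q0  q1 
 * q1   q1  q2 
 * q2   q2  q3 
 * q3   q3  q4 
 * q4   q4  q5 
   q5   q5  q5 
(> = start, * = accepting)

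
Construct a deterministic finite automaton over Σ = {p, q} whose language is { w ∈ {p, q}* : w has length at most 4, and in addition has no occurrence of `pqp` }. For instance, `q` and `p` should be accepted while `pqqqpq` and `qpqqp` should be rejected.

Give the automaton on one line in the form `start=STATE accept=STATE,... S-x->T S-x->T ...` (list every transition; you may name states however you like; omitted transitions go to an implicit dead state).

start=s0 accept=s0,s1,s2,s3,s4,s5,s6,s7,s9 s0-p->s1 s0-q->s2 s1-p->s3 s1-q->s4 s2-p->s3 s2-q->s5 s3-p->s6 s3-q->s7 s4-p->s8 s4-q->s6 s5-p->s6 s5-q->s6 s6-p->s9 s6-q->s9 s7-p->s8 s7-q->s9 s8-p->s8 s8-q->s8 s9-p->s8 s9-q->s8

Handle the two conditions separately and then intersect. One (6 states) tracks the input length, saturating at 5; the other (4 states) tracks partial matches of the forbidden pattern `pqp`. Each combined state is a pair, one component from each; accept when both components accept. Equivalent product states are then merged.
With 10 states:
        p   q  
>* s0   s1  s2 
 * s1   s3  s4 
 * s2   s3  s5 
 * s3   s6  s7 
 * s4   s8  s6 
 * s5   s6  s6 
 * s6   s9  s9 
 * s7   s8  s9 
   s8   s8  s8 
 * s9   s8  s8 
(> = start, * = accepting)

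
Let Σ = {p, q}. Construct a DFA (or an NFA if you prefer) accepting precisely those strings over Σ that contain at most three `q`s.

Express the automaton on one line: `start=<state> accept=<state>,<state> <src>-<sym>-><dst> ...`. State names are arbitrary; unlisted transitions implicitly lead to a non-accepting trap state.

Count `q`s, saturating at 4: states A through D mean 0 through 3 `q`s seen; E means more than 3. Each `q` increments (capped at E); other symbols loop. Accept from {A, B, C, D}.
       p  q 
>* A   A  B 
 * B   B  C 
 * C   C  D 
 * D   D  E 
   E   E  E 
(> = start, * = accepting)

start=A accept=A,B,C,D A-p->A A-q->B B-p->B B-q->C C-p->C C-q->D D-p->D D-q->E E-p->E E-q->E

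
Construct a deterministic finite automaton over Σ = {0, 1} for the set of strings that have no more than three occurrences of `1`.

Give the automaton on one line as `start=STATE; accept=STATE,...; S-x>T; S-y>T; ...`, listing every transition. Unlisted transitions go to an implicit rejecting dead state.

start=q0; accept=q0,q1,q2,q3; q0-0>q0; q0-1>q1; q1-0>q1; q1-1>q2; q2-0>q2; q2-1>q3; q3-0>q3; q3-1>q4; q4-0>q4; q4-1>q4

Count `1`s, saturating at 4: states q0 through q3 mean 0 through 3 `1`s seen; q4 means more than 3. Each `1` increments (capped at q4); other symbols loop. Accept from {q0, q1, q2, q3}.
A 5-state machine:
        0   1  
>* q0   q0  q1 
 * q1   q1  q2 
 * q2   q2  q3 
 * q3   q3  q4 
   q4   q4  q4 
(> = start, * = accepting)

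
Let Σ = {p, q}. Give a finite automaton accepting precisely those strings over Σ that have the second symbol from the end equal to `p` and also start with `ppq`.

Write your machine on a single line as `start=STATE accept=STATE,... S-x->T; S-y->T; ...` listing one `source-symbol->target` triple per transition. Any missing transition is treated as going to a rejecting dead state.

start=A; accept=E,H; A-p->B; A-q->C; B-p->D; B-q->C; C-p->C; C-q->C; D-p->C; D-q->E; E-p->F; E-q->G; F-p->H; F-q->E; G-p->F; G-q->G; H-p->H; H-q->E

Build one automaton per condition and run them in lockstep. One (7 states) tracks the last 2 symbols read; the other (5 states) tracks whether the input so far still matches the prefix `ppq`. Each combined state is a pair, one component from each; accept when both components accept. After merging equivalent states the machine shrinks.
8 states suffice.
       p  q 
>  A   B  C 
   B   D  C 
   C   C  C 
   D   C  E 
 * E   F  G 
   F   H  E 
   G   F  G 
 * H   H  E 
(> = start, * = accepting)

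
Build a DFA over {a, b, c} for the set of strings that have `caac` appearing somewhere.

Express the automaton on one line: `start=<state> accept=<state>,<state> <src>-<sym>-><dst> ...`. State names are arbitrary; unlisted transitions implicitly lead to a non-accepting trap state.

Track how much of `caac` has been matched so far: state q0 is no progress, q4 is the absorbing accept state reached once `caac` has occurred. Intermediate states record partial matches; on a mismatch, fall back to the longest reusable overlap.
        a   b   c  
>  q0   q0  q0  q1 
   q1   q2  q0  q1 
   q2   q3  q0  q1 
   q3   q0  q0  q4 
 * q4   q4  q4  q4 
(> = start, * = accepting)

start=q0 accept=q4 q0-a->q0 q0-b->q0 q0-c->q1 q1-a->q2 q1-b->q0 q1-c->q1 q2-a->q3 q2-b->q0 q2-c->q1 q3-a->q0 q3-b->q0 q3-c->q4 q4-a->q4 q4-b->q4 q4-c->q4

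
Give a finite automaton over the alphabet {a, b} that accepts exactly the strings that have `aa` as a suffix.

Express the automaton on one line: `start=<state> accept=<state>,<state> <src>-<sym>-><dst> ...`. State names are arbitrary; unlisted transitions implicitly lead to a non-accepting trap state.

start=q0 accept=q2 q0-a->q1 q0-b->q0 q1-a->q2 q1-b->q0 q2-a->q2 q2-b->q0

Remember how much of `aa` the current input suffix matches. State q0 means no match yet; q1 means the last symbol is `a`; q2 means the last 2 symbols are `aa`. Only q2 accepts. On a mismatch, fall back to the longest proper suffix that is still a prefix of `aa`.
A 3-state machine:
        a   b  
>  q0   q1  q0 
   q1   q2  q0 
 * q2   q2  q0 
(> = start, * = accepting)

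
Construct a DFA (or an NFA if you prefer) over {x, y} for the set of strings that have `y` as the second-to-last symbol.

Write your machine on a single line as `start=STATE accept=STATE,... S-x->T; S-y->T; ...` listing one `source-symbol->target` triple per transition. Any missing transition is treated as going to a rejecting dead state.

start=q0; accept=q5,q6; q0-x->q1; q0-y->q2; q1-x->q3; q1-y->q4; q2-x->q5; q2-y->q6; q3-x->q3; q3-y->q4; q4-x->q5; q4-y->q6; q5-x->q3; q5-y->q4; q6-x->q5; q6-y->q6

A DFA must remember the last 2 symbols (since which symbol is second-to-last isn't known until the input ends). Use one state per possible window of the last ≤2 symbols; accept from those whose window starts with `y`.
A 7-state machine:
        x   y  
>  q0   q1  q2 
   q1   q3  q4 
   q2   q5  q6 
   q3   q3  q4 
   q4   q5  q6 
 * q5   q3  q4 
 * q6   q5  q6 
(> = start, * = accepting)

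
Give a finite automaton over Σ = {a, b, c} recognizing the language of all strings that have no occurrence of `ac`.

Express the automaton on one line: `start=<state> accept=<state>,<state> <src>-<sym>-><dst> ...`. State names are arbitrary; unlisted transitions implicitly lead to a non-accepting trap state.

This is the complement of 'contains `ac`'. Use the same substring-matching states — q0 through q2 holding how much of `ac` has just been matched — but flip the accepting set: everything except the trap q2 accepts.
        a   b   c  
>* q0   q1  q0  q0 
 * q1   q1  q0  q2 
   q2   q2  q2  q2 
(> = start, * = accepting)

start=q0 accept=q0,q1 q0-a->q1 q0-b->q0 q0-c->q0 q1-a->q1 q1-b->q0 q1-c->q2 q2-a->q2 q2-b->q2 q2-c->q2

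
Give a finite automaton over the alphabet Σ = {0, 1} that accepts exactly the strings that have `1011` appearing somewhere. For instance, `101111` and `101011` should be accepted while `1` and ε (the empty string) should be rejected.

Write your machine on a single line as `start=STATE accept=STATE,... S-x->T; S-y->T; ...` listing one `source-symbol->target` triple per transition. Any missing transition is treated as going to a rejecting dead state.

start=s0; accept=s4; s0-0->s0; s0-1->s1; s1-0->s2; s1-1->s1; s2-0->s0; s2-1->s3; s3-0->s2; s3-1->s4; s4-0->s4; s4-1->s4

Track how much of `1011` has been matched so far: state s0 is no progress, s4 is the absorbing accept state reached once `1011` has occurred. Intermediate states record partial matches; on a mismatch, fall back to the longest reusable overlap.
A 5-state machine:
        0   1  
>  s0   s0  s1 
   s1   s2  s1 
   s2   s0  s3 
   s3   s2  s4 
 * s4   s4  s4 
(> = start, * = accepting)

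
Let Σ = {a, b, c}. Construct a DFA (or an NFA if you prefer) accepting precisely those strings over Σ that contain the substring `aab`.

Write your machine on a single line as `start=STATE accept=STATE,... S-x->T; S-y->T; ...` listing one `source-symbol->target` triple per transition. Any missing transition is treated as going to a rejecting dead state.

States s0..s2 record the length of the longest prefix of `aab` that matches the current input suffix. Reaching s3 means `aab` has been seen, and we stay there forever. Accept from s3.
A 4-state machine:
        a   b   c  
>  s0   s1  s0  s0 
   s1   s2  s0  s0 
   s2   s2  s3  s0 
 * s3   s3  s3  s3 
(> = start, * = accepting)

start=s0; accept=s3; s0-a->s1; s0-b->s0; s0-c->s0; s1-a->s2; s1-b->s0; s1-c->s0; s2-a->s2; s2-b->s3; s2-c->s0; s3-a->s3; s3-b->s3; s3-c->s3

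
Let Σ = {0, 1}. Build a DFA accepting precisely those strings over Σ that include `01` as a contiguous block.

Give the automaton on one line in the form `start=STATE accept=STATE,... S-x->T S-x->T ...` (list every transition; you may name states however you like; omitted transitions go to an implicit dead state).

start=q0 accept=q2 q0-0->q1 q0-1->q0 q1-0->q1 q1-1->q2 q2-0->q2 q2-1->q2

Track how much of `01` has been matched so far: state q0 is no progress, q2 is the absorbing accept state reached once `01` has occurred. Intermediate states record partial matches; on a mismatch, fall back to the longest reusable overlap.
3 states suffice.
        0   1  
>  q0   q1  q0 
   q1   q1  q2 
 * q2   q2  q2 
(> = start, * = accepting)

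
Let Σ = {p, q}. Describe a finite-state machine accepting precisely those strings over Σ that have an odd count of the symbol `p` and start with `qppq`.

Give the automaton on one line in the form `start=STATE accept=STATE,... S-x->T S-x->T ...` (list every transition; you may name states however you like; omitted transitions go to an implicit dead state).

Run two small machines in parallel and take their product. One (2 states) tracks the count of `p`s modulo 2; the other (6 states) tracks whether the input so far still matches the prefix `qppq`. Each combined state is a pair, one component from each; accept when both components accept. Minimizing collapses redundant product states.
With 7 states:
       p  q 
>  A   B  C 
   B   B  B 
   C   D  B 
   D   E  B 
   E   B  F 
   F   G  F 
 * G   F  G 
(> = start, * = accepting)

start=A accept=G A-p->B A-q->C B-p->B B-q->B C-p->D C-q->B D-p->E D-q->B E-p->B E-q->F F-p->G F-q->F G-p->F G-q->G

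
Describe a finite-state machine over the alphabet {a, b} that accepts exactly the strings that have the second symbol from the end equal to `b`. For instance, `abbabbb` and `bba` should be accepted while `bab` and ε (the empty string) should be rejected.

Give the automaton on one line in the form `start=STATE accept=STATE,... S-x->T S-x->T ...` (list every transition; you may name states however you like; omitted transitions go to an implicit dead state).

start=q0 accept=q5,q6 q0-a->q1 q0-b->q2 q1-a->q3 q1-b->q4 q2-a->q5 q2-b->q6 q3-a->q3 q3-b->q4 q4-a->q5 q4-b->q6 q5-a->q3 q5-b->q4 q6-a->q5 q6-b->q6

Because acceptance depends on a position counted from the end, the machine has to buffer the most recent 2 symbols. Make each state the string of the last up-to-2 symbols read; on input `x` shift the window left and append `x`. Accept when the buffered window has length 2 and begins with `b`.
A 7-state machine:
        a   b  
>  q0   q1  q2 
   q1   q3  q4 
   q2   q5  q6 
   q3   q3  q4 
   q4   q5  q6 
 * q5   q3  q4 
 * q6   q5  q6 
(> = start, * = accepting)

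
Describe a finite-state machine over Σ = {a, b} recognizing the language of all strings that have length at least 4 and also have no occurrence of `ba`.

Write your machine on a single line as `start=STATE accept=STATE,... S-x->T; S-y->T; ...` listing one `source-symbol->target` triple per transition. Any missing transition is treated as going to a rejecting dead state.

start=q0; accept=q9,q10,q12,q13; q0-a->q1; q0-b->q2; q1-a->q3; q1-b->q4; q2-a->q5; q2-b->q4; q3-a->q6; q3-b->q7; q4-a->q8; q4-b->q7; q5-a->q8; q5-b->q8; q6-a->q9; q6-b->q10; q7-a->q11; q7-b->q10; q8-a->q11; q8-b->q11; q9-a->q12; q9-b->q13; q10-a->q14; q10-b->q13; q11-a->q14; q11-b->q14; q12-a->q12; q12-b->q13; q13-a->q14; q13-b->q13; q14-a->q14; q14-b->q14

Handle the two conditions separately and then intersect. One (6 states) tracks the input length, saturating at 5; the other (3 states) tracks partial matches of the forbidden pattern `ba`. Each combined state is a pair, one component from each; accept when both components accept.
With 15 states:
          a    b  
>  q0     q1   q2 
   q1     q3   q4 
   q2     q5   q4 
   q3     q6   q7 
   q4     q8   q7 
   q5     q8   q8 
   q6     q9  q10 
   q7    q11  q10 
   q8    q11  q11 
 * q9    q12  q13 
 * q10   q14  q13 
   q11   q14  q14 
 * q12   q12  q13 
 * q13   q14  q13 
   q14   q14  q14 
(> = start, * = accepting)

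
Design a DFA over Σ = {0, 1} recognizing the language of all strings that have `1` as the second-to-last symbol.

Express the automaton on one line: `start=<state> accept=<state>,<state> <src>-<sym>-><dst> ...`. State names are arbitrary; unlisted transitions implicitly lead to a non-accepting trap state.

A DFA must remember the last 2 symbols (since which symbol is second-to-last isn't known until the input ends). Use one state per possible window of the last ≤2 symbols; accept from those whose window starts with `1`.
7 states suffice.
        0   1  
>  q0   q1  q2 
   q1   q3  q4 
   q2   q5  q6 
   q3   q3  q4 
   q4   q5  q6 
 * q5   q3  q4 
 * q6   q5  q6 
(> = start, * = accepting)

start=q0 accept=q5,q6 q0-0->q1 q0-1->q2 q1-0->q3 q1-1->q4 q2-0->q5 q2-1->q6 q3-0->q3 q3-1->q4 q4-0->q5 q4-1->q6 q5-0->q3 q5-1->q4 q6-0->q5 q6-1->q6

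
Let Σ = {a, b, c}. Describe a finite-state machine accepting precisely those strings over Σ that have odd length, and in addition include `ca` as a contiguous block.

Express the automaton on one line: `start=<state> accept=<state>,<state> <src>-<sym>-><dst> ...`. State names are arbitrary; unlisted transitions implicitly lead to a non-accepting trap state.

start=s0 accept=s5 s0-a->s1 s0-b->s1 s0-c->s2 s1-a->s0 s1-b->s0 s1-c->s3 s2-a->s4 s2-b->s0 s2-c->s3 s3-a->s5 s3-b->s1 s3-c->s2 s4-a->s5 s4-b->s5 s4-c->s5 s5-a->s4 s5-b->s4 s5-c->s4

Handle the two conditions separately and then intersect. The first has 2 states tracking the input length modulo 2; the second has 3 states tracking whether and how much of `ca` has been seen. A product state is a pair (one from each), accepting exactly when both do.
A 6-state machine:
        a   b   c  
>  s0   s1  s1  s2 
   s1   s0  s0  s3 
   s2   s4  s0  s3 
   s3   s5  s1  s2 
   s4   s5  s5  s5 
 * s5   s4  s4  s4 
(> = start, * = accepting)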